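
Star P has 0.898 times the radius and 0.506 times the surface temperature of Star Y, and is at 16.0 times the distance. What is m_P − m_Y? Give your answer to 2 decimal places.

L_P/L_Y = (0.898)²(0.506)⁴ = 0.05286.
F_P/F_Y = (L_P/L_Y)/(d_P/d_Y)² = 0.05286/256.0 = 2.065×10^-4.
m_P − m_Y = −2.5 log₁₀(2.065×10^-4) = 9.21.

9.21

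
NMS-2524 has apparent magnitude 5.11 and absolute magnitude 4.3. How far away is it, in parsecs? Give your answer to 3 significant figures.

14.5 pc

m − M = 5 log₁₀(d/10 pc)
5.11 − (4.3) = 0.81 = 5 log₁₀(d/10)
d = 10 × 10^(0.81/5) = 10 × 10^0.162 = 14.52 pc.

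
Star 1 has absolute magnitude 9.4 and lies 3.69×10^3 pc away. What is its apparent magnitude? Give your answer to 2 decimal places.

m = M + 5 log₁₀(d/10 pc) = 9.4 + 5 log₁₀(3.69×10^3/10)
  = 9.4 + 5 × 2.567 = 9.4 + 12.84 = 22.24.

22.24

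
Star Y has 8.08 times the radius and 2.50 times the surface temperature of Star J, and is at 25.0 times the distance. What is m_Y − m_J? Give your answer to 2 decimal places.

L_Y/L_J = (8.08)²(2.50)⁴ = 2550.
F_Y/F_J = (L_Y/L_J)/(d_Y/d_J)² = 2550/625.0 = 4.080.
m_Y − m_J = −2.5 log₁₀(4.080) = -1.53.

-1.53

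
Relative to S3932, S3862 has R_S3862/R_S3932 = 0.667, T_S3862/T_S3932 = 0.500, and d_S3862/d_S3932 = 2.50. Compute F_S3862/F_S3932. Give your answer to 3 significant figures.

0.00445

L_S3862/L_S3932 = (R_S3862/R_S3932)²(T_S3862/T_S3932)⁴ = (0.667)² × (0.500)⁴ = 0.02781.
F_S3862/F_S3932 = (L_S3862/L_S3932)/(d_S3862/d_S3932)² = 0.02781 / (2.50)² = 0.004449.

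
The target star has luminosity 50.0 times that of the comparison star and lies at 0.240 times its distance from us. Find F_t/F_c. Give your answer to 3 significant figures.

868

F = L/(4πd²), so F_t/F_c = (L_t/L_c) / (d_t/d_c)²
= 50.0 / (0.240)² = 50.0 / 0.05760 = 868.1.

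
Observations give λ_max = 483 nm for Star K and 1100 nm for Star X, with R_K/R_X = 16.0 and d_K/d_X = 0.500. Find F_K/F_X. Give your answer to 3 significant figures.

Wien's law: T_K/T_X = λ_X/λ_K = 1100/483 = 2.277.
L_K/L_X = (R_K/R_X)²(T_K/T_X)⁴ = (16.0)²(2.277)⁴ = 6887.
F_K/F_X = (L_K/L_X)/(d_K/d_X)² = 6887/(0.500)² = 2.755×10^4.

2.75×10^4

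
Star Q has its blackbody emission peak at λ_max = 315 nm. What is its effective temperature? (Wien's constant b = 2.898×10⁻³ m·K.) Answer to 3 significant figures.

9.20×10^3 K

T = b/λ_max = 2.898×10⁻³ / (315×10⁻⁹) = 9200 K.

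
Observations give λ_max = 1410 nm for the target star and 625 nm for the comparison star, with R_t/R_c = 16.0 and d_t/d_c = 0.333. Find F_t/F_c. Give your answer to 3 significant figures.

89.1

Wien's law: T_t/T_c = λ_c/λ_t = 625/1410 = 0.4433.
L_t/L_c = (R_t/R_c)²(T_t/T_c)⁴ = (16.0)²(0.4433)⁴ = 9.883.
F_t/F_c = (L_t/L_c)/(d_t/d_c)² = 9.883/(0.333)² = 89.12.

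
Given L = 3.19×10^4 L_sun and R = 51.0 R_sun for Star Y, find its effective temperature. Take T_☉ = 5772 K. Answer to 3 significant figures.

1.08×10^4 K

T/T_☉ = (L/L_☉)^(1/4) / (R/R_☉)^(1/2)
T = 5772 × (3.19×10^4)^(1/4) / √(51.0) = 5772 × 13.36 / 7.141 = 1.080×10^4 K.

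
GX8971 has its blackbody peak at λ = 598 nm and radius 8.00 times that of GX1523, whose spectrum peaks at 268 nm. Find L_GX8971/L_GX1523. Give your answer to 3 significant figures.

2.58

Wien's law gives T ∝ 1/λ_max, so T_GX8971/T_GX1523 = λ_GX1523/λ_GX8971 = 268/598 = 0.4482.
Then L ∝ R²T⁴ gives L_GX8971/L_GX1523 = (8.00)² × (0.4482)⁴ = 64.00 × 0.04034 = 2.582.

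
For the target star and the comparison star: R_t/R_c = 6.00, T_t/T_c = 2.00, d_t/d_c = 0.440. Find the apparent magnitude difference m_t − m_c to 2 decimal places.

-8.68

L_t/L_c = (6.00)²(2.00)⁴ = 576.0.
F_t/F_c = (L_t/L_c)/(d_t/d_c)² = 576.0/0.1936 = 2975.
m_t − m_c = −2.5 log₁₀(2975) = -8.68.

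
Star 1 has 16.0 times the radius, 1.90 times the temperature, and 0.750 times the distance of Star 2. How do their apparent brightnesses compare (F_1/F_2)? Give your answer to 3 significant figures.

5.93×10^3

L_1/L_2 = (R_1/R_2)²(T_1/T_2)⁴ = (16.0)² × (1.90)⁴ = 3336.
F_1/F_2 = (L_1/L_2)/(d_1/d_2)² = 3336 / (0.750)² = 5931.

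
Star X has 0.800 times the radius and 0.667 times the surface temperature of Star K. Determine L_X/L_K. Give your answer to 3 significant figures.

0.127

From the Stefan–Boltzmann law, L ∝ R²T⁴, so
L_X/L_K = (R_X/R_K)² (T_X/T_K)⁴ = (0.800)² × (0.667)⁴ = 0.6400 × 0.1979 = 0.1267.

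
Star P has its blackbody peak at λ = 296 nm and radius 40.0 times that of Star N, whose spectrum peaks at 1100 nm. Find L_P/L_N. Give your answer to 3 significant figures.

Wien's law gives T ∝ 1/λ_max, so T_P/T_N = λ_N/λ_P = 1100/296 = 3.716.
Then L ∝ R²T⁴ gives L_P/L_N = (40.0)² × (3.716)⁴ = 1600 × 190.7 = 3.052×10^5.

3.05×10^5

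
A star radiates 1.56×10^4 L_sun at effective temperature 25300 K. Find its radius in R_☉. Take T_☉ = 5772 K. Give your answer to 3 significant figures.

R/R_☉ = √(L/L_☉) / (T/T_☉)² = √(1.56×10^4) / (4.383)²
       = 124.9 / 19.21 = 6.501.

6.50 R_☉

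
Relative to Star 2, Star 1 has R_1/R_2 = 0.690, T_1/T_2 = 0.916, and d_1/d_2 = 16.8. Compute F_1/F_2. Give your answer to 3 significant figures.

L_1/L_2 = (R_1/R_2)²(T_1/T_2)⁴ = (0.690)² × (0.916)⁴ = 0.3352.
F_1/F_2 = (L_1/L_2)/(d_1/d_2)² = 0.3352 / (16.8)² = 0.001188.

0.00119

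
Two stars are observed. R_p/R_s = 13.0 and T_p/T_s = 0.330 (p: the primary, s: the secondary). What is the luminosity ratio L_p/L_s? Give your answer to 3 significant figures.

2.00

From the Stefan–Boltzmann law, L ∝ R²T⁴, so
L_p/L_s = (R_p/R_s)² (T_p/T_s)⁴ = (13.0)² × (0.330)⁴ = 169.0 × 0.01186 = 2.004.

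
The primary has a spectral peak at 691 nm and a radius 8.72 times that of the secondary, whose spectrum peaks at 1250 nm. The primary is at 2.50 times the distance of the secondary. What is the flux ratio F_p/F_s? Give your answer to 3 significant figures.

130

Wien's law: T_p/T_s = λ_s/λ_p = 1250/691 = 1.809.
L_p/L_s = (R_p/R_s)²(T_p/T_s)⁴ = (8.72)²(1.809)⁴ = 814.3.
F_p/F_s = (L_p/L_s)/(d_p/d_s)² = 814.3/(2.50)² = 130.3.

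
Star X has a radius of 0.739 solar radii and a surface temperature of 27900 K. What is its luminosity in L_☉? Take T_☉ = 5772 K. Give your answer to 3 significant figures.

L/L_☉ = (R/R_☉)² (T/T_☉)⁴ = (0.739)² × (27900/5772)⁴
       = 0.5461 × (4.834)⁴ = 0.5461 × 545.9 = 298.1.

298 L_☉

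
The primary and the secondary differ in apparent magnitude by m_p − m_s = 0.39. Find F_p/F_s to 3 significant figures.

0.698

F_p/F_s = 10^(−(m_p − m_s)/2.5) = 10^(-0.39/2.5) = 10^-0.156 = 0.6982.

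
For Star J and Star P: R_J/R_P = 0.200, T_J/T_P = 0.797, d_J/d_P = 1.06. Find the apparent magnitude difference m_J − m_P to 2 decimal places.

4.61

L_J/L_P = (0.200)²(0.797)⁴ = 0.01614.
F_J/F_P = (L_J/L_P)/(d_J/d_P)² = 0.01614/1.124 = 0.01436.
m_J − m_P = −2.5 log₁₀(0.01436) = 4.61.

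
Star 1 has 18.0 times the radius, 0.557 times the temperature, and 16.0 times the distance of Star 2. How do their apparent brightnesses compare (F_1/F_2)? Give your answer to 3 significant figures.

L_1/L_2 = (R_1/R_2)²(T_1/T_2)⁴ = (18.0)² × (0.557)⁴ = 31.19.
F_1/F_2 = (L_1/L_2)/(d_1/d_2)² = 31.19 / (16.0)² = 0.1218.

0.122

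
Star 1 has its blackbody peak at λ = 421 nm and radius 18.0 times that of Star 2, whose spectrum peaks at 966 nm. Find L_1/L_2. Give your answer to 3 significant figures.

8.98×10^3

Wien's law gives T ∝ 1/λ_max, so T_1/T_2 = λ_2/λ_1 = 966/421 = 2.295.
Then L ∝ R²T⁴ gives L_1/L_2 = (18.0)² × (2.295)⁴ = 324.0 × 27.72 = 8981.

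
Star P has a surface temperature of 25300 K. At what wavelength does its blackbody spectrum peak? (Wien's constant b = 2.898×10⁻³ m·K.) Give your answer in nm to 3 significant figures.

λ_max = b/T = 2.898×10⁻³ / 25300 = 1.15×10^-7 m = 114.5 nm.

115 nm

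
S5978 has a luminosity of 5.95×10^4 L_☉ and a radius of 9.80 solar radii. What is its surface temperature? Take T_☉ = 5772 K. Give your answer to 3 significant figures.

T/T_☉ = (L/L_☉)^(1/4) / (R/R_☉)^(1/2)
T = 5772 × (5.95×10^4)^(1/4) / √(9.80) = 5772 × 15.62 / 3.130 = 2.880×10^4 K.

2.88×10^4 K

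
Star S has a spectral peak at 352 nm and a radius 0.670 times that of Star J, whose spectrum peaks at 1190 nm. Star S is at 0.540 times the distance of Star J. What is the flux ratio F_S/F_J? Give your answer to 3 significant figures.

201

Wien's law: T_S/T_J = λ_J/λ_S = 1190/352 = 3.381.
L_S/L_J = (R_S/R_J)²(T_S/T_J)⁴ = (0.670)²(3.381)⁴ = 58.64.
F_S/F_J = (L_S/L_J)/(d_S/d_J)² = 58.64/(0.540)² = 201.1.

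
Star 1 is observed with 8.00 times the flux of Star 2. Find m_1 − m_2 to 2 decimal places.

-2.26

m_1 − m_2 = −2.5 log₁₀(F_1/F_2) = −2.5 log₁₀(8.00) = −2.5 × (0.903) = -2.258.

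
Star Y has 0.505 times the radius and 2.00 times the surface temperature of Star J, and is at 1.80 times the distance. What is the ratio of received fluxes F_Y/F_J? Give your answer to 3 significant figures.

L_Y/L_J = (R_Y/R_J)²(T_Y/T_J)⁴ = (0.505)² × (2.00)⁴ = 4.080.
F_Y/F_J = (L_Y/L_J)/(d_Y/d_J)² = 4.080 / (1.80)² = 1.259.

1.26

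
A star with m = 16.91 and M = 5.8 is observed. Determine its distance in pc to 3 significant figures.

m − M = 5 log₁₀(d/10 pc)
16.91 − (5.8) = 11.11 = 5 log₁₀(d/10)
d = 10 × 10^(11.11/5) = 10 × 10^2.222 = 1667 pc.

1.67×10^3 pc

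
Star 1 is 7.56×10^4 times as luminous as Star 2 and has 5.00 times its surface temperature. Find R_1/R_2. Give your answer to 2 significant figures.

11

L ∝ R²T⁴ gives R ∝ √L / T², so
R_1/R_2 = √(7.56×10^4) / (5.00)² = 275.0 / 25.00 = 11.00.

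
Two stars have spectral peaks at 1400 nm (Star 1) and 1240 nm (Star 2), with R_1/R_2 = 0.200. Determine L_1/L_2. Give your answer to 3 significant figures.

Wien's law gives T ∝ 1/λ_max, so T_1/T_2 = λ_2/λ_1 = 1240/1400 = 0.8857.
Then L ∝ R²T⁴ gives L_1/L_2 = (0.200)² × (0.8857)⁴ = 0.04000 × 0.6154 = 0.02462.

0.0246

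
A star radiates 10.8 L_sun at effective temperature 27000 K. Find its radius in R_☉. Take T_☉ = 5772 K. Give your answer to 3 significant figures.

0.150 R_☉

R/R_☉ = √(L/L_☉) / (T/T_☉)² = √(10.8) / (4.678)²
       = 3.286 / 21.88 = 0.1502.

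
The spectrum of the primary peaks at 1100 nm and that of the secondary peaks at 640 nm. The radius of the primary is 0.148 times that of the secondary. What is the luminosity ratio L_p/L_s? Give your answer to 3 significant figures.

Wien's law gives T ∝ 1/λ_max, so T_p/T_s = λ_s/λ_p = 640/1100 = 0.5818.
Then L ∝ R²T⁴ gives L_p/L_s = (0.148)² × (0.5818)⁴ = 0.02190 × 0.1146 = 0.002510.

0.00251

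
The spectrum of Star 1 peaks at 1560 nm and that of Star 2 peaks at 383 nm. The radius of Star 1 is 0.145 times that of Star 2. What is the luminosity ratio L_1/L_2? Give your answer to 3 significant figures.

Wien's law gives T ∝ 1/λ_max, so T_1/T_2 = λ_2/λ_1 = 383/1560 = 0.2455.
Then L ∝ R²T⁴ gives L_1/L_2 = (0.145)² × (0.2455)⁴ = 0.02102 × 0.003633 = 7.639×10^-5.

7.64×10^-5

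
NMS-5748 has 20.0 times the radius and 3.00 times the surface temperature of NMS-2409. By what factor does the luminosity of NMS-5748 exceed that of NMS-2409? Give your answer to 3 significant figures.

3.24×10^4

From the Stefan–Boltzmann law, L ∝ R²T⁴, so
L_NMS-5748/L_NMS-2409 = (R_NMS-5748/R_NMS-2409)² (T_NMS-5748/T_NMS-2409)⁴ = (20.0)² × (3.00)⁴ = 400.0 × 81.00 = 3.240×10^4.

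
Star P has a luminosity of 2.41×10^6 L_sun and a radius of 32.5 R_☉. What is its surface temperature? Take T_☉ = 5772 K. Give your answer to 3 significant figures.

T/T_☉ = (L/L_☉)^(1/4) / (R/R_☉)^(1/2)
T = 5772 × (2.41×10^6)^(1/4) / √(32.5) = 5772 × 39.40 / 5.701 = 3.989×10^4 K.

3.99×10^4 K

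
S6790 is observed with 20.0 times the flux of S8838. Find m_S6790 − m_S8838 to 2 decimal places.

m_S6790 − m_S8838 = −2.5 log₁₀(F_S6790/F_S8838) = −2.5 log₁₀(20.0) = −2.5 × (1.301) = -3.253.

-3.25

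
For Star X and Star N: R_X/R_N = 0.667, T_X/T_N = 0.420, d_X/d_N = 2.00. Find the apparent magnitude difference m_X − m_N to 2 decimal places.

6.15

L_X/L_N = (0.667)²(0.420)⁴ = 0.01384.
F_X/F_N = (L_X/L_N)/(d_X/d_N)² = 0.01384/4.000 = 0.003461.
m_X − m_N = −2.5 log₁₀(0.003461) = 6.15.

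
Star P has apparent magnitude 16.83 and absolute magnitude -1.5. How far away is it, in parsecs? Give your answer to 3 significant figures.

m − M = 5 log₁₀(d/10 pc)
16.83 − (-1.5) = 18.33 = 5 log₁₀(d/10)
d = 10 × 10^(18.33/5) = 10 × 10^3.666 = 4.634×10^4 pc.

4.63×10^4 pc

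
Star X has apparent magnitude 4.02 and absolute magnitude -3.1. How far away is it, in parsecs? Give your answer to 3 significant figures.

m − M = 5 log₁₀(d/10 pc)
4.02 − (-3.1) = 7.12 = 5 log₁₀(d/10)
d = 10 × 10^(7.12/5) = 10 × 10^1.424 = 265.5 pc.

265 pc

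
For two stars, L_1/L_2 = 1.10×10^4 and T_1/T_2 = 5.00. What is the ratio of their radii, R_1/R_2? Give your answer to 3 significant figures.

L ∝ R²T⁴ gives R ∝ √L / T², so
R_1/R_2 = √(1.10×10^4) / (5.00)² = 104.9 / 25.00 = 4.195.

4.20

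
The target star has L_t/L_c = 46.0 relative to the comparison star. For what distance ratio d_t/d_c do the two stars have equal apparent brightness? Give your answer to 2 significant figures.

Equal flux requires L_t/d_t² = L_c/d_c², so d_t/d_c = √(L_t/L_c)
= √(46.0) = 6.782.

6.8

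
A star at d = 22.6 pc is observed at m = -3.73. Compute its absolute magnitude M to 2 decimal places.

-5.50

M = m − 5 log₁₀(d/10 pc) = -3.73 − 5 log₁₀(22.6/10)
  = -3.73 − 5 × 0.354 = -3.73 − 1.77 = -5.50.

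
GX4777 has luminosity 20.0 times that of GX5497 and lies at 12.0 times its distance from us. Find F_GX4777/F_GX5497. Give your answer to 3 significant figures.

F = L/(4πd²), so F_GX4777/F_GX5497 = (L_GX4777/L_GX5497) / (d_GX4777/d_GX5497)²
= 20.0 / (12.0)² = 20.0 / 144.0 = 0.1389.

0.139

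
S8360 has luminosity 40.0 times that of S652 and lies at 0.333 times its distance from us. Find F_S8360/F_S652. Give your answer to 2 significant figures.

3.6×10^2

F = L/(4πd²), so F_S8360/F_S652 = (L_S8360/L_S652) / (d_S8360/d_S652)²
= 40.0 / (0.333)² = 40.0 / 0.1109 = 360.7.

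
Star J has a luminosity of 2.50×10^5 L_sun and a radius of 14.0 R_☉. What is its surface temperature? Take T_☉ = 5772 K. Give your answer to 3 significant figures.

3.45×10^4 K

T/T_☉ = (L/L_☉)^(1/4) / (R/R_☉)^(1/2)
T = 5772 × (2.50×10^5)^(1/4) / √(14.0) = 5772 × 22.36 / 3.742 = 3.449×10^4 K.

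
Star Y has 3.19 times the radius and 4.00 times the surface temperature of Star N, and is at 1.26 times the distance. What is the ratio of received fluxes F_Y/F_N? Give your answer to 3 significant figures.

L_Y/L_N = (R_Y/R_N)²(T_Y/T_N)⁴ = (3.19)² × (4.00)⁴ = 2605.
F_Y/F_N = (L_Y/L_N)/(d_Y/d_N)² = 2605 / (1.26)² = 1641.

1.64×10^3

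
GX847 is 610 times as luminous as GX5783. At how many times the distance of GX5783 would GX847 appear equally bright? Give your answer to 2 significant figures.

Equal flux requires L_GX847/d_GX847² = L_GX5783/d_GX5783², so d_GX847/d_GX5783 = √(L_GX847/L_GX5783)
= √(610) = 24.70.

25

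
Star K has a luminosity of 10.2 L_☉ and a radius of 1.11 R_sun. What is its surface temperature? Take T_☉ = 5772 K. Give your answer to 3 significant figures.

9.79×10^3 K

T/T_☉ = (L/L_☉)^(1/4) / (R/R_☉)^(1/2)
T = 5772 × (10.2)^(1/4) / √(1.11) = 5772 × 1.787 / 1.054 = 9791 K.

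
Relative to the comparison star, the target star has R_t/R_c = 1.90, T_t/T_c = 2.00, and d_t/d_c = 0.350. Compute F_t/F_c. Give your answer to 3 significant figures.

L_t/L_c = (R_t/R_c)²(T_t/T_c)⁴ = (1.90)² × (2.00)⁴ = 57.76.
F_t/F_c = (L_t/L_c)/(d_t/d_c)² = 57.76 / (0.350)² = 471.5.

472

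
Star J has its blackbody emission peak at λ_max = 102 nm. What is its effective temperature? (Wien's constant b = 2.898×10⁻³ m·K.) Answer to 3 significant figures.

2.84×10^4 K

T = b/λ_max = 2.898×10⁻³ / (102×10⁻⁹) = 2.841×10^4 K.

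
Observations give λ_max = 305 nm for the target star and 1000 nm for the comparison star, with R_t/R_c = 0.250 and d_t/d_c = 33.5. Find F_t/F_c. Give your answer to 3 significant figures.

Wien's law: T_t/T_c = λ_c/λ_t = 1000/305 = 3.279.
L_t/L_c = (R_t/R_c)²(T_t/T_c)⁴ = (0.250)²(3.279)⁴ = 7.222.
F_t/F_c = (L_t/L_c)/(d_t/d_c)² = 7.222/(33.5)² = 0.006436.

0.00644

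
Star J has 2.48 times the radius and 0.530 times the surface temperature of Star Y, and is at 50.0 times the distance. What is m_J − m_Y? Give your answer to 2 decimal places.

9.28

L_J/L_Y = (2.48)²(0.530)⁴ = 0.4853.
F_J/F_Y = (L_J/L_Y)/(d_J/d_Y)² = 0.4853/2500 = 1.941×10^-4.
m_J − m_Y = −2.5 log₁₀(1.941×10^-4) = 9.28.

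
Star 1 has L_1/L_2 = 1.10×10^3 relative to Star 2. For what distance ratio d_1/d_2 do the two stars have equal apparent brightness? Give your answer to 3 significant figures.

Equal flux requires L_1/d_1² = L_2/d_2², so d_1/d_2 = √(L_1/L_2)
= √(1.10×10^3) = 33.17.

33.2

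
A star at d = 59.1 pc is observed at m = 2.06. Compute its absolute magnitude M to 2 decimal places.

M = m − 5 log₁₀(d/10 pc) = 2.06 − 5 log₁₀(59.1/10)
  = 2.06 − 5 × 0.772 = 2.06 − 3.86 = -1.80.

-1.80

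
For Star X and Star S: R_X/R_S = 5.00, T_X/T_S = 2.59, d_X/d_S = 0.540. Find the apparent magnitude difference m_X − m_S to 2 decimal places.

L_X/L_S = (5.00)²(2.59)⁴ = 1125.
F_X/F_S = (L_X/L_S)/(d_X/d_S)² = 1125/0.2916 = 3858.
m_X − m_S = −2.5 log₁₀(3858) = -8.97.

-8.97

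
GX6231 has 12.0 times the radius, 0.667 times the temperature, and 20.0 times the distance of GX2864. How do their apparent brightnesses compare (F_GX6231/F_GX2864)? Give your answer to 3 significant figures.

0.0713

L_GX6231/L_GX2864 = (R_GX6231/R_GX2864)²(T_GX6231/T_GX2864)⁴ = (12.0)² × (0.667)⁴ = 28.50.
F_GX6231/F_GX2864 = (L_GX6231/L_GX2864)/(d_GX6231/d_GX2864)² = 28.50 / (20.0)² = 0.07125.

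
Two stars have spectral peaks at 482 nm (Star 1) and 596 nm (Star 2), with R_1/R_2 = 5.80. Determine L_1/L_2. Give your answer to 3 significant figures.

Wien's law gives T ∝ 1/λ_max, so T_1/T_2 = λ_2/λ_1 = 596/482 = 1.237.
Then L ∝ R²T⁴ gives L_1/L_2 = (5.80)² × (1.237)⁴ = 33.64 × 2.338 = 78.64.

78.6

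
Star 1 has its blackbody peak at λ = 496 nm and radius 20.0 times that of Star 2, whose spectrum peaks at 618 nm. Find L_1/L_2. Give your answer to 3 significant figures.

Wien's law gives T ∝ 1/λ_max, so T_1/T_2 = λ_2/λ_1 = 618/496 = 1.246.
Then L ∝ R²T⁴ gives L_1/L_2 = (20.0)² × (1.246)⁴ = 400.0 × 2.410 = 964.0.

964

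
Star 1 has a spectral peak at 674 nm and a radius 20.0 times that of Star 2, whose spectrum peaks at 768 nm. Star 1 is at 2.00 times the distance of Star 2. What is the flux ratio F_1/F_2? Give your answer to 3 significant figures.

Wien's law: T_1/T_2 = λ_2/λ_1 = 768/674 = 1.139.
L_1/L_2 = (R_1/R_2)²(T_1/T_2)⁴ = (20.0)²(1.139)⁴ = 674.3.
F_1/F_2 = (L_1/L_2)/(d_1/d_2)² = 674.3/(2.00)² = 168.6.

169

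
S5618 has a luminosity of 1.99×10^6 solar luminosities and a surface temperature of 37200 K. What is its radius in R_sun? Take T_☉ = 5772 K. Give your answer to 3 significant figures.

R/R_☉ = √(L/L_☉) / (T/T_☉)² = √(1.99×10^6) / (6.445)²
       = 1411 / 41.54 = 33.96.

34.0 R_sun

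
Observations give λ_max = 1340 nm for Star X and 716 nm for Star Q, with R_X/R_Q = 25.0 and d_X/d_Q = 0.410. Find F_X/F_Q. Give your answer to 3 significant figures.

Wien's law: T_X/T_Q = λ_Q/λ_X = 716/1340 = 0.5343.
L_X/L_Q = (R_X/R_Q)²(T_X/T_Q)⁴ = (25.0)²(0.5343)⁴ = 50.95.
F_X/F_Q = (L_X/L_Q)/(d_X/d_Q)² = 50.95/(0.410)² = 303.1.

303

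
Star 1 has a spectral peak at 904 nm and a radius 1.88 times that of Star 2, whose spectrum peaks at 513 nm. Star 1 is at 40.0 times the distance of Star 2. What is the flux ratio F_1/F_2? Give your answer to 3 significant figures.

2.29×10^-4

Wien's law: T_1/T_2 = λ_2/λ_1 = 513/904 = 0.5675.
L_1/L_2 = (R_1/R_2)²(T_1/T_2)⁴ = (1.88)²(0.5675)⁴ = 0.3665.
F_1/F_2 = (L_1/L_2)/(d_1/d_2)² = 0.3665/(40.0)² = 2.291×10^-4.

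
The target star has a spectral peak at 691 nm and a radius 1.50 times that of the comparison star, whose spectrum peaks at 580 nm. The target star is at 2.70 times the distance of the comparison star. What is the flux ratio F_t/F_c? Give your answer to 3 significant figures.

Wien's law: T_t/T_c = λ_c/λ_t = 580/691 = 0.8394.
L_t/L_c = (R_t/R_c)²(T_t/T_c)⁴ = (1.50)²(0.8394)⁴ = 1.117.
F_t/F_c = (L_t/L_c)/(d_t/d_c)² = 1.117/(2.70)² = 0.1532.

0.153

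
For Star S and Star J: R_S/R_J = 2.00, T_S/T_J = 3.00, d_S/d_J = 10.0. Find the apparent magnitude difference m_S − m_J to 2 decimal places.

-1.28

L_S/L_J = (2.00)²(3.00)⁴ = 324.0.
F_S/F_J = (L_S/L_J)/(d_S/d_J)² = 324.0/100.0 = 3.240.
m_S − m_J = −2.5 log₁₀(3.240) = -1.28.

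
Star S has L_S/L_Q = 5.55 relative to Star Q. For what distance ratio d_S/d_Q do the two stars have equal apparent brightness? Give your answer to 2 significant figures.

2.4

Equal flux requires L_S/d_S² = L_Q/d_Q², so d_S/d_Q = √(L_S/L_Q)
= √(5.55) = 2.356.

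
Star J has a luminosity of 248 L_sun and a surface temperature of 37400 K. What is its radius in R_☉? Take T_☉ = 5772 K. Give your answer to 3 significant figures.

R/R_☉ = √(L/L_☉) / (T/T_☉)² = √(248) / (6.480)²
       = 15.75 / 41.98 = 0.3751.

0.375 R_☉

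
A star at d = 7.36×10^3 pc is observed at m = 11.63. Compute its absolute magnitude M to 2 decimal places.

M = m − 5 log₁₀(d/10 pc) = 11.63 − 5 log₁₀(7.36×10^3/10)
  = 11.63 − 5 × 2.867 = 11.63 − 14.33 = -2.70.

-2.70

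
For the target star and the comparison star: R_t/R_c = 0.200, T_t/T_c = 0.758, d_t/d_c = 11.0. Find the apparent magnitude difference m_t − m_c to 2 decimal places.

L_t/L_c = (0.200)²(0.758)⁴ = 0.01320.
F_t/F_c = (L_t/L_c)/(d_t/d_c)² = 0.01320/121.0 = 1.091×10^-4.
m_t − m_c = −2.5 log₁₀(1.091×10^-4) = 9.91.

9.91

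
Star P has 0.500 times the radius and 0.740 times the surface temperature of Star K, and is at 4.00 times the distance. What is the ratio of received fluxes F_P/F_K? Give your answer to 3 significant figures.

0.00469

L_P/L_K = (R_P/R_K)²(T_P/T_K)⁴ = (0.500)² × (0.740)⁴ = 0.07497.
F_P/F_K = (L_P/L_K)/(d_P/d_K)² = 0.07497 / (4.00)² = 0.004685.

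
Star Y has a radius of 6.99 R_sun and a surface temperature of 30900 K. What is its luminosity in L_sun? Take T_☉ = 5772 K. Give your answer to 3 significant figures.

4.01×10^4 L_sun

L/L_☉ = (R/R_☉)² (T/T_☉)⁴ = (6.99)² × (30900/5772)⁴
       = 48.86 × (5.353)⁴ = 48.86 × 821.4 = 4.013×10^4.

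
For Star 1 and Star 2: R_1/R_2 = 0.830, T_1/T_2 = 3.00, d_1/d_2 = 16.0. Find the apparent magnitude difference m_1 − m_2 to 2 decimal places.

L_1/L_2 = (0.830)²(3.00)⁴ = 55.80.
F_1/F_2 = (L_1/L_2)/(d_1/d_2)² = 55.80/256.0 = 0.2180.
m_1 − m_2 = −2.5 log₁₀(0.2180) = 1.65.

1.65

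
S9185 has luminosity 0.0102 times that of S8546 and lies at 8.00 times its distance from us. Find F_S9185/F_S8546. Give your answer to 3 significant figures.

1.59×10^-4

F = L/(4πd²), so F_S9185/F_S8546 = (L_S9185/L_S8546) / (d_S9185/d_S8546)²
= 0.0102 / (8.00)² = 0.0102 / 64.00 = 1.594×10^-4.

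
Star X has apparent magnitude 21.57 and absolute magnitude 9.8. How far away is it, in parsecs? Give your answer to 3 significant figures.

m − M = 5 log₁₀(d/10 pc)
21.57 − (9.8) = 11.77 = 5 log₁₀(d/10)
d = 10 × 10^(11.77/5) = 10 × 10^2.354 = 2259 pc.

2.26×10^3 pc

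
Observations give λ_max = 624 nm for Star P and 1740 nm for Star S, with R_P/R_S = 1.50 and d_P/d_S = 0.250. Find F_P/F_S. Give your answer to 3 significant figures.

Wien's law: T_P/T_S = λ_S/λ_P = 1740/624 = 2.788.
L_P/L_S = (R_P/R_S)²(T_P/T_S)⁴ = (1.50)²(2.788)⁴ = 136.0.
F_P/F_S = (L_P/L_S)/(d_P/d_S)² = 136.0/(0.250)² = 2177.

2.18×10^3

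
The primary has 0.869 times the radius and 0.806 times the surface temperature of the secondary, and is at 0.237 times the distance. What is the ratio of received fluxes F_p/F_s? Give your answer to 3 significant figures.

5.67

L_p/L_s = (R_p/R_s)²(T_p/T_s)⁴ = (0.869)² × (0.806)⁴ = 0.3187.
F_p/F_s = (L_p/L_s)/(d_p/d_s)² = 0.3187 / (0.237)² = 5.674.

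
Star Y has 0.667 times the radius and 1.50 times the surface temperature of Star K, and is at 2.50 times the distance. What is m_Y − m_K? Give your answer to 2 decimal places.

L_Y/L_K = (0.667)²(1.50)⁴ = 2.252.
F_Y/F_K = (L_Y/L_K)/(d_Y/d_K)² = 2.252/6.250 = 0.3604.
m_Y − m_K = −2.5 log₁₀(0.3604) = 1.11.

1.11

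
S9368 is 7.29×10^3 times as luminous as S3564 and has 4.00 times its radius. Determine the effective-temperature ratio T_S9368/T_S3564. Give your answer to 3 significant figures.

4.62

L ∝ R²T⁴ gives T ∝ (L/R²)^(1/4), so
T_S9368/T_S3564 = (7.29×10^3 / 4.00²)^(1/4) = (455.6)^(1/4) = 4.620.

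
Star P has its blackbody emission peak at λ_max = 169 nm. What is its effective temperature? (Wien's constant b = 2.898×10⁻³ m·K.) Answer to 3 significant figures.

1.71×10^4 K

T = b/λ_max = 2.898×10⁻³ / (169×10⁻⁹) = 1.715×10^4 K.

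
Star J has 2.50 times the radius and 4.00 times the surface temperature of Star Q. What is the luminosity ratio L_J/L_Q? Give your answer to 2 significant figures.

1.6×10^3

From the Stefan–Boltzmann law, L ∝ R²T⁴, so
L_J/L_Q = (R_J/R_Q)² (T_J/T_Q)⁴ = (2.50)² × (4.00)⁴ = 6.250 × 256.0 = 1600.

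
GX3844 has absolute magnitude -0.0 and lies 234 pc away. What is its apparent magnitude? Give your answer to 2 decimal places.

6.85

m = M + 5 log₁₀(d/10 pc) = -0.0 + 5 log₁₀(234/10)
  = -0.0 + 5 × 1.369 = -0.0 + 6.85 = 6.85.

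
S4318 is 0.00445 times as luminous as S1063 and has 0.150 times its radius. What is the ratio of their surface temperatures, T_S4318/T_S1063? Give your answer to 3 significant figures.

L ∝ R²T⁴ gives T ∝ (L/R²)^(1/4), so
T_S4318/T_S1063 = (0.00445 / 0.150²)^(1/4) = (0.1978)^(1/4) = 0.6669.

0.667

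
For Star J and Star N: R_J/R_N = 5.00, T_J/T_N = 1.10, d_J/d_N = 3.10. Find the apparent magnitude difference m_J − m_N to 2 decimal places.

-1.45

L_J/L_N = (5.00)²(1.10)⁴ = 36.60.
F_J/F_N = (L_J/L_N)/(d_J/d_N)² = 36.60/9.610 = 3.809.
m_J − m_N = −2.5 log₁₀(3.809) = -1.45.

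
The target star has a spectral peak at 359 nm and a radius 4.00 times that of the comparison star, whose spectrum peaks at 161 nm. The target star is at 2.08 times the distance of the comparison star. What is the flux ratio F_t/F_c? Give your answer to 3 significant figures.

0.150

Wien's law: T_t/T_c = λ_c/λ_t = 161/359 = 0.4485.
L_t/L_c = (R_t/R_c)²(T_t/T_c)⁴ = (4.00)²(0.4485)⁴ = 0.6472.
F_t/F_c = (L_t/L_c)/(d_t/d_c)² = 0.6472/(2.08)² = 0.1496.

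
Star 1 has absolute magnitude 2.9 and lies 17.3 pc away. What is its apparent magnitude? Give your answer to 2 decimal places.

m = M + 5 log₁₀(d/10 pc) = 2.9 + 5 log₁₀(17.3/10)
  = 2.9 + 5 × 0.238 = 2.9 + 1.19 = 4.09.

4.09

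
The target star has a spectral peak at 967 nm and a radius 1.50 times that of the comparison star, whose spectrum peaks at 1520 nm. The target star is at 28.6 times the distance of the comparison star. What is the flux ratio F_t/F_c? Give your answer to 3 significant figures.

0.0168

Wien's law: T_t/T_c = λ_c/λ_t = 1520/967 = 1.572.
L_t/L_c = (R_t/R_c)²(T_t/T_c)⁴ = (1.50)²(1.572)⁴ = 13.74.
F_t/F_c = (L_t/L_c)/(d_t/d_c)² = 13.74/(28.6)² = 0.01679.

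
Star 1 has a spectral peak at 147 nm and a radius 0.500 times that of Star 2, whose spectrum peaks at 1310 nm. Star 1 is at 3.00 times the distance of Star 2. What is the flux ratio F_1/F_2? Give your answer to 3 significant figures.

Wien's law: T_1/T_2 = λ_2/λ_1 = 1310/147 = 8.912.
L_1/L_2 = (R_1/R_2)²(T_1/T_2)⁴ = (0.500)²(8.912)⁴ = 1577.
F_1/F_2 = (L_1/L_2)/(d_1/d_2)² = 1577/(3.00)² = 175.2.

175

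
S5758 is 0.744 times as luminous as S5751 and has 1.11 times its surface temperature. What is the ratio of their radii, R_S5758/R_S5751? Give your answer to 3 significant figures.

L ∝ R²T⁴ gives R ∝ √L / T², so
R_S5758/R_S5751 = √(0.744) / (1.11)² = 0.8626 / 1.232 = 0.7001.

0.700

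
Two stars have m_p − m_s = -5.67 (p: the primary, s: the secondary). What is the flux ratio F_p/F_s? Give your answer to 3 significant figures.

185

F_p/F_s = 10^(−(m_p − m_s)/2.5) = 10^(5.67/2.5) = 10^2.268 = 185.4.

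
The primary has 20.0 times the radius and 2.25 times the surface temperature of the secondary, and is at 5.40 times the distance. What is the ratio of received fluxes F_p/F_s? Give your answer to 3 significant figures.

L_p/L_s = (R_p/R_s)²(T_p/T_s)⁴ = (20.0)² × (2.25)⁴ = 1.025×10^4.
F_p/F_s = (L_p/L_s)/(d_p/d_s)² = 1.025×10^4 / (5.40)² = 351.6.

352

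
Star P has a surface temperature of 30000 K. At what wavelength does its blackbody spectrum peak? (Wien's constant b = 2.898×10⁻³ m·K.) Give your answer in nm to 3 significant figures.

λ_max = b/T = 2.898×10⁻³ / 30000 = 9.66×10^-8 m = 96.60 nm.

96.6 nm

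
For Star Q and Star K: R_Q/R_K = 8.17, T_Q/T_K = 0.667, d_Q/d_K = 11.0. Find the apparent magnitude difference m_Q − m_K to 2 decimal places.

2.40

L_Q/L_K = (8.17)²(0.667)⁴ = 13.21.
F_Q/F_K = (L_Q/L_K)/(d_Q/d_K)² = 13.21/121.0 = 0.1092.
m_Q − m_K = −2.5 log₁₀(0.1092) = 2.40.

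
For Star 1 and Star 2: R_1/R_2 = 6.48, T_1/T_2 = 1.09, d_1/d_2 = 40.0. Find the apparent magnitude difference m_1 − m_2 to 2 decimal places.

L_1/L_2 = (6.48)²(1.09)⁴ = 59.27.
F_1/F_2 = (L_1/L_2)/(d_1/d_2)² = 59.27/1600 = 0.03705.
m_1 − m_2 = −2.5 log₁₀(0.03705) = 3.58.

3.58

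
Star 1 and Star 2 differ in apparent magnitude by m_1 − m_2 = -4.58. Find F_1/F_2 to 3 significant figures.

67.9

F_1/F_2 = 10^(−(m_1 − m_2)/2.5) = 10^(4.58/2.5) = 10^1.832 = 67.92.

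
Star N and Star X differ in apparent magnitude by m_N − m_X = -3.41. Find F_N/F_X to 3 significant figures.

23.1

F_N/F_X = 10^(−(m_N − m_X)/2.5) = 10^(3.41/2.5) = 10^1.364 = 23.12.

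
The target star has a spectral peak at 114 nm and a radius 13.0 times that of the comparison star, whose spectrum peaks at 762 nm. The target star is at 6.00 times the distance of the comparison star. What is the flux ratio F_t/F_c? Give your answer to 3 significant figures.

9.37×10^3

Wien's law: T_t/T_c = λ_c/λ_t = 762/114 = 6.684.
L_t/L_c = (R_t/R_c)²(T_t/T_c)⁴ = (13.0)²(6.684)⁴ = 3.374×10^5.
F_t/F_c = (L_t/L_c)/(d_t/d_c)² = 3.374×10^5/(6.00)² = 9371.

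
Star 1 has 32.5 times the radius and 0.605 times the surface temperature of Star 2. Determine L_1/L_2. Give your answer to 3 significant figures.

From the Stefan–Boltzmann law, L ∝ R²T⁴, so
L_1/L_2 = (R_1/R_2)² (T_1/T_2)⁴ = (32.5)² × (0.605)⁴ = 1056 × 0.1340 = 141.5.

142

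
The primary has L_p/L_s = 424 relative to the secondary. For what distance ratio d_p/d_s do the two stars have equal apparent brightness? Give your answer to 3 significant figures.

Equal flux requires L_p/d_p² = L_s/d_s², so d_p/d_s = √(L_p/L_s)
= √(424) = 20.59.

20.6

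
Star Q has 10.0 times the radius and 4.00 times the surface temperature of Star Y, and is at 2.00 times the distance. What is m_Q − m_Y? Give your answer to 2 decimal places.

-9.52

L_Q/L_Y = (10.0)²(4.00)⁴ = 2.560×10^4.
F_Q/F_Y = (L_Q/L_Y)/(d_Q/d_Y)² = 2.560×10^4/4.000 = 6400.
m_Q − m_Y = −2.5 log₁₀(6400) = -9.52.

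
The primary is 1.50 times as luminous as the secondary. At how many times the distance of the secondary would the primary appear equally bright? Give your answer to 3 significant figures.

1.22

Equal flux requires L_p/d_p² = L_s/d_s², so d_p/d_s = √(L_p/L_s)
= √(1.50) = 1.225.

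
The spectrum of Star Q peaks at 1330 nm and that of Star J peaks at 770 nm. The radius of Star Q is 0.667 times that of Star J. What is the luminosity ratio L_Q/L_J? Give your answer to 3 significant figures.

Wien's law gives T ∝ 1/λ_max, so T_Q/T_J = λ_J/λ_Q = 770/1330 = 0.5789.
Then L ∝ R²T⁴ gives L_Q/L_J = (0.667)² × (0.5789)⁴ = 0.4449 × 0.1123 = 0.04998.

0.0500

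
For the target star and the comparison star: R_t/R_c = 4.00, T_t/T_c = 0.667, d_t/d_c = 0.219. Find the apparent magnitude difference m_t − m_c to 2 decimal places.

L_t/L_c = (4.00)²(0.667)⁴ = 3.167.
F_t/F_c = (L_t/L_c)/(d_t/d_c)² = 3.167/0.04796 = 66.03.
m_t − m_c = −2.5 log₁₀(66.03) = -4.55.

-4.55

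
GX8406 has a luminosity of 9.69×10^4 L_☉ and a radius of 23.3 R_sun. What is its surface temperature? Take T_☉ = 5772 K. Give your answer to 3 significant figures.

T/T_☉ = (L/L_☉)^(1/4) / (R/R_☉)^(1/2)
T = 5772 × (9.69×10^4)^(1/4) / √(23.3) = 5772 × 17.64 / 4.827 = 2.110×10^4 K.

2.11×10^4 K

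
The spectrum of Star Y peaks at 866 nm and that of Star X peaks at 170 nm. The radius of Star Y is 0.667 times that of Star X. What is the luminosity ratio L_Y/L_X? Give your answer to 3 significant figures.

Wien's law gives T ∝ 1/λ_max, so T_Y/T_X = λ_X/λ_Y = 170/866 = 0.1963.
Then L ∝ R²T⁴ gives L_Y/L_X = (0.667)² × (0.1963)⁴ = 0.4449 × 0.001485 = 6.607×10^-4.

6.61×10^-4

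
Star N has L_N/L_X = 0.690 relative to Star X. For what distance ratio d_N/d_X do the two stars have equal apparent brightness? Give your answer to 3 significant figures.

0.831

Equal flux requires L_N/d_N² = L_X/d_X², so d_N/d_X = √(L_N/L_X)
= √(0.690) = 0.8307.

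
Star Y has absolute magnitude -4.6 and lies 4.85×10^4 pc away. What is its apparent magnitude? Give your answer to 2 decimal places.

13.83

m = M + 5 log₁₀(d/10 pc) = -4.6 + 5 log₁₀(4.85×10^4/10)
  = -4.6 + 5 × 3.686 = -4.6 + 18.43 = 13.83.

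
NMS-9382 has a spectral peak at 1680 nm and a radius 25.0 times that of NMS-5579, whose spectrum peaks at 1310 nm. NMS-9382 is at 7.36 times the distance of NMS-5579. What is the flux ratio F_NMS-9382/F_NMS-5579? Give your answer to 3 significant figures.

4.27

Wien's law: T_NMS-9382/T_NMS-5579 = λ_NMS-5579/λ_NMS-9382 = 1310/1680 = 0.7798.
L_NMS-9382/L_NMS-5579 = (R_NMS-9382/R_NMS-5579)²(T_NMS-9382/T_NMS-5579)⁴ = (25.0)²(0.7798)⁴ = 231.1.
F_NMS-9382/F_NMS-5579 = (L_NMS-9382/L_NMS-5579)/(d_NMS-9382/d_NMS-5579)² = 231.1/(7.36)² = 4.266.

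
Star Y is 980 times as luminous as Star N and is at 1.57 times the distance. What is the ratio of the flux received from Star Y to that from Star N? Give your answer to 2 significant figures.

F = L/(4πd²), so F_Y/F_N = (L_Y/L_N) / (d_Y/d_N)²
= 980 / (1.57)² = 980 / 2.465 = 397.6.

4.0×10^2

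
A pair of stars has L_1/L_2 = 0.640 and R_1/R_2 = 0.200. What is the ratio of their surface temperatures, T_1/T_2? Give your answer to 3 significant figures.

2.00

L ∝ R²T⁴ gives T ∝ (L/R²)^(1/4), so
T_1/T_2 = (0.640 / 0.200²)^(1/4) = (16.00)^(1/4) = 2.000.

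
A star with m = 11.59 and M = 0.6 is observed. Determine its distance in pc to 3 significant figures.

m − M = 5 log₁₀(d/10 pc)
11.59 − (0.6) = 10.99 = 5 log₁₀(d/10)
d = 10 × 10^(10.99/5) = 10 × 10^2.198 = 1578 pc.

1.58×10^3 pc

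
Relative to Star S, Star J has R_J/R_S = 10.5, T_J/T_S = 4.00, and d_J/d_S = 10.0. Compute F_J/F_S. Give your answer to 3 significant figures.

282

L_J/L_S = (R_J/R_S)²(T_J/T_S)⁴ = (10.5)² × (4.00)⁴ = 2.822×10^4.
F_J/F_S = (L_J/L_S)/(d_J/d_S)² = 2.822×10^4 / (10.0)² = 282.2.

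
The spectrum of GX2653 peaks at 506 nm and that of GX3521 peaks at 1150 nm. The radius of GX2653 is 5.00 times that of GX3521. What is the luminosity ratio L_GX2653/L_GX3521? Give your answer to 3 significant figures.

Wien's law gives T ∝ 1/λ_max, so T_GX2653/T_GX3521 = λ_GX3521/λ_GX2653 = 1150/506 = 2.273.
Then L ∝ R²T⁴ gives L_GX2653/L_GX3521 = (5.00)² × (2.273)⁴ = 25.00 × 26.68 = 667.0.

667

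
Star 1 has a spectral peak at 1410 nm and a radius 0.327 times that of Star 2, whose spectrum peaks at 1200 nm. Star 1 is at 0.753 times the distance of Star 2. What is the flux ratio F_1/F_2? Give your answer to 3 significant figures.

Wien's law: T_1/T_2 = λ_2/λ_1 = 1200/1410 = 0.8511.
L_1/L_2 = (R_1/R_2)²(T_1/T_2)⁴ = (0.327)²(0.8511)⁴ = 0.05610.
F_1/F_2 = (L_1/L_2)/(d_1/d_2)² = 0.05610/(0.753)² = 0.09894.

0.0989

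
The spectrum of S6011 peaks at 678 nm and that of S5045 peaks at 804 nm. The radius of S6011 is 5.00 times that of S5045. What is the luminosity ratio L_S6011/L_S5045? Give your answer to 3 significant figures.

Wien's law gives T ∝ 1/λ_max, so T_S6011/T_S5045 = λ_S5045/λ_S6011 = 804/678 = 1.186.
Then L ∝ R²T⁴ gives L_S6011/L_S5045 = (5.00)² × (1.186)⁴ = 25.00 × 1.977 = 49.44.

49.4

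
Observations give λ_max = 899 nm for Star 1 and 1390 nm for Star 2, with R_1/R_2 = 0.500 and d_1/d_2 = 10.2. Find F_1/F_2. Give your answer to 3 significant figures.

Wien's law: T_1/T_2 = λ_2/λ_1 = 1390/899 = 1.546.
L_1/L_2 = (R_1/R_2)²(T_1/T_2)⁴ = (0.500)²(1.546)⁴ = 1.429.
F_1/F_2 = (L_1/L_2)/(d_1/d_2)² = 1.429/(10.2)² = 0.01373.

0.0137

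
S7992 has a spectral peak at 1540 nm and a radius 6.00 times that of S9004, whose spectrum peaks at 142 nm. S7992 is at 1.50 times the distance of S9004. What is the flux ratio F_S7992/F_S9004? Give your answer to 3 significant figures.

Wien's law: T_S7992/T_S9004 = λ_S9004/λ_S7992 = 142/1540 = 0.09221.
L_S7992/L_S9004 = (R_S7992/R_S9004)²(T_S7992/T_S9004)⁴ = (6.00)²(0.09221)⁴ = 0.002602.
F_S7992/F_S9004 = (L_S7992/L_S9004)/(d_S7992/d_S9004)² = 0.002602/(1.50)² = 0.001157.

0.00116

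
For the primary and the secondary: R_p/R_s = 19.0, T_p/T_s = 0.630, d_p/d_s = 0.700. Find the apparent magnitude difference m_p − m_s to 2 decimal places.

-5.16

L_p/L_s = (19.0)²(0.630)⁴ = 56.87.
F_p/F_s = (L_p/L_s)/(d_p/d_s)² = 56.87/0.4900 = 116.1.
m_p − m_s = −2.5 log₁₀(116.1) = -5.16.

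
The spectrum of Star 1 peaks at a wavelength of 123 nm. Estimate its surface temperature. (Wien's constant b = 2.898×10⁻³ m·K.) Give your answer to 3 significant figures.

2.36×10^4 K

T = b/λ_max = 2.898×10⁻³ / (123×10⁻⁹) = 2.356×10^4 K.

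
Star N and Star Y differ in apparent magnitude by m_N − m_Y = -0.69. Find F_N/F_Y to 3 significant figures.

F_N/F_Y = 10^(−(m_N − m_Y)/2.5) = 10^(0.69/2.5) = 10^0.276 = 1.888.

1.89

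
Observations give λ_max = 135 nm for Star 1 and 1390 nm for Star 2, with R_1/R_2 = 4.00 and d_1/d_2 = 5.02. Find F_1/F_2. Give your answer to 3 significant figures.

Wien's law: T_1/T_2 = λ_2/λ_1 = 1390/135 = 10.30.
L_1/L_2 = (R_1/R_2)²(T_1/T_2)⁴ = (4.00)²(10.30)⁴ = 1.798×10^5.
F_1/F_2 = (L_1/L_2)/(d_1/d_2)² = 1.798×10^5/(5.02)² = 7136.

7.14×10^3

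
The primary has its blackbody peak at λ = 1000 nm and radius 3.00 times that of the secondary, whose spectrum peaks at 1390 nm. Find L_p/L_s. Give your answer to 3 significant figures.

Wien's law gives T ∝ 1/λ_max, so T_p/T_s = λ_s/λ_p = 1390/1000 = 1.390.
Then L ∝ R²T⁴ gives L_p/L_s = (3.00)² × (1.390)⁴ = 9.000 × 3.733 = 33.60.

33.6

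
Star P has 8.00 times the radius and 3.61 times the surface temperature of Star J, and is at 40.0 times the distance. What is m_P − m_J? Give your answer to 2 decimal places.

L_P/L_J = (8.00)²(3.61)⁴ = 1.087×10^4.
F_P/F_J = (L_P/L_J)/(d_P/d_J)² = 1.087×10^4/1600 = 6.793.
m_P − m_J = −2.5 log₁₀(6.793) = -2.08.

-2.08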